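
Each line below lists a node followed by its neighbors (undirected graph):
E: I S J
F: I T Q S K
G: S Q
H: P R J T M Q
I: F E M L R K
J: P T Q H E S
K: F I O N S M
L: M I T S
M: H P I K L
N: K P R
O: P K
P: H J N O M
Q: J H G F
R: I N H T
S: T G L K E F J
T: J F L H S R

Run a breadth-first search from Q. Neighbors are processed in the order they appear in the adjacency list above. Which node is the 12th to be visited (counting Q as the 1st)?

Visit Q; enqueue J, H, G, F → queue [J, H, G, F]
Visit J; enqueue P, T, E, S → queue [H, G, F, P, T, E, S]
Visit H; enqueue R, M → queue [G, F, P, T, E, S, R, M]
Visit G → queue [F, P, T, E, S, R, M]
Visit F; enqueue I, K → queue [P, T, E, S, R, M, I, K]
Visit P; enqueue N, O → queue [T, E, S, R, M, I, K, N, O]
Visit T; enqueue L → queue [E, S, R, M, I, K, N, O, L]
Visit E → queue [S, R, M, I, K, N, O, L]
Visit S → queue [R, M, I, K, N, O, L]
Visit R → queue [M, I, K, N, O, L]
Visit M → queue [I, K, N, O, L]
Visit I → queue [K, N, O, L]
Visit K → queue [N, O, L]
Visit N → queue [O, L]
Visit O → queue [L]
Visit L → queue []

Visit order: Q, J, H, G, F, P, T, E, S, R, M, I, K, N, O, L

I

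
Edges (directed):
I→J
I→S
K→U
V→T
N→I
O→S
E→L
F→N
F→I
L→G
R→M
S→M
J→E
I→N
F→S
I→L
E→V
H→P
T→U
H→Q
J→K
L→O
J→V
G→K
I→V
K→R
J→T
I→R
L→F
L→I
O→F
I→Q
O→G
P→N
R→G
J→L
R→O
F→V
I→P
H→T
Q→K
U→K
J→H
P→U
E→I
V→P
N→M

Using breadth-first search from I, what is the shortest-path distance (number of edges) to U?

Level 0: I
Level 1: J, L, N, P, Q, R, S, V
Level 2: E, F, G, H, K, M, O, T, U
U first appears at level 2.

2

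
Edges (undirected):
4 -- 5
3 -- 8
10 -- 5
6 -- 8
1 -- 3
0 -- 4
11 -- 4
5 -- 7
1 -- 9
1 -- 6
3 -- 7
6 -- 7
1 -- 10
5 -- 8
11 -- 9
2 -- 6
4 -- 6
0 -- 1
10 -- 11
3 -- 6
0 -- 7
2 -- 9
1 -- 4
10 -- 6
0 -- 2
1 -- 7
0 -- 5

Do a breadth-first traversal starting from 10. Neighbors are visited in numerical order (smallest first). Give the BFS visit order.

Visit 10; enqueue 1, 5, 6, 11 → queue [1, 5, 6, 11]
Visit 1; enqueue 0, 3, 4, 7, 9 → queue [5, 6, 11, 0, 3, 4, 7, 9]
Visit 5; enqueue 8 → queue [6, 11, 0, 3, 4, 7, 9, 8]
Visit 6; enqueue 2 → queue [11, 0, 3, 4, 7, 9, 8, 2]
Visit 11 → queue [0, 3, 4, 7, 9, 8, 2]
Visit 0 → queue [3, 4, 7, 9, 8, 2]
Visit 3 → queue [4, 7, 9, 8, 2]
Visit 4 → queue [7, 9, 8, 2]
Visit 7 → queue [9, 8, 2]
Visit 9 → queue [8, 2]
Visit 8 → queue [2]
Visit 2 → queue []

10 → 1 → 5 → 6 → 11 → 0 → 3 → 4 → 7 → 9 → 8 → 2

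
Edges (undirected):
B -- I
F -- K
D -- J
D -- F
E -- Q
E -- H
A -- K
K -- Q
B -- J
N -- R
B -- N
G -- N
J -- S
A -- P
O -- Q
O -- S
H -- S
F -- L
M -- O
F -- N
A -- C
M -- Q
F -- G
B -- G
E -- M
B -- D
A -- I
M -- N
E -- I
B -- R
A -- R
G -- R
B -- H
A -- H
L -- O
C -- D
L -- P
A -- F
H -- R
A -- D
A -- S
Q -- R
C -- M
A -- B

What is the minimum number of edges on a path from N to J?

2

Level 0: N
Level 1: B, F, G, M, R
Level 2: A, C, D, E, H, I, J, K, L, O, Q
Level 3: P, S
J first appears at level 2.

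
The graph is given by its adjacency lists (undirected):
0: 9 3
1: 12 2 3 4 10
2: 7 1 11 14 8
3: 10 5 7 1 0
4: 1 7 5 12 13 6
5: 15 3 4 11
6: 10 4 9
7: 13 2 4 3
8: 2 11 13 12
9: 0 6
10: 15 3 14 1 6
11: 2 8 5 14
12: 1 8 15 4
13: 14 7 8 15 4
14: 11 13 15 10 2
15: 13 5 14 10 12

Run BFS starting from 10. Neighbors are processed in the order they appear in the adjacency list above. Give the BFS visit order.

Visit 10; enqueue 15, 3, 14, 1, 6 → queue [15, 3, 14, 1, 6]
Visit 15; enqueue 13, 5, 12 → queue [3, 14, 1, 6, 13, 5, 12]
Visit 3; enqueue 7, 0 → queue [14, 1, 6, 13, 5, 12, 7, 0]
Visit 14; enqueue 11, 2 → queue [1, 6, 13, 5, 12, 7, 0, 11, 2]
Visit 1; enqueue 4 → queue [6, 13, 5, 12, 7, 0, 11, 2, 4]
Visit 6; enqueue 9 → queue [13, 5, 12, 7, 0, 11, 2, 4, 9]
Visit 13; enqueue 8 → queue [5, 12, 7, 0, 11, 2, 4, 9, 8]
Visit 5 → queue [12, 7, 0, 11, 2, 4, 9, 8]
Visit 12 → queue [7, 0, 11, 2, 4, 9, 8]
Visit 7 → queue [0, 11, 2, 4, 9, 8]
Visit 0 → queue [11, 2, 4, 9, 8]
Visit 11 → queue [2, 4, 9, 8]
Visit 2 → queue [4, 9, 8]
Visit 4 → queue [9, 8]
Visit 9 → queue [8]
Visit 8 → queue []

10, 15, 3, 14, 1, 6, 13, 5, 12, 7, 0, 11, 2, 4, 9, 8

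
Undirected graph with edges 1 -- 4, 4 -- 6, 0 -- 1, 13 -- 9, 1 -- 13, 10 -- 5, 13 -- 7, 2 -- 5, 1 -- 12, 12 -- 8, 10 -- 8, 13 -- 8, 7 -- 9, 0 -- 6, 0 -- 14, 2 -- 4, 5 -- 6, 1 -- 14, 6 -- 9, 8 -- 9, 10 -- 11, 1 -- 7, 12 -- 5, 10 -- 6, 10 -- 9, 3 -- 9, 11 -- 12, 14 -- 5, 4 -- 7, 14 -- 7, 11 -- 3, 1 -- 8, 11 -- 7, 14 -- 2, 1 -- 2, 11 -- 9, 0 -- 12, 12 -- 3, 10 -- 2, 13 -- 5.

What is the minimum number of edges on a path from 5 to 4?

Level 0: 5
Level 1: 2, 6, 10, 12, 13, 14
Level 2: 0, 1, 3, 4, 7, 8, 9, 11
4 first appears at level 2.

2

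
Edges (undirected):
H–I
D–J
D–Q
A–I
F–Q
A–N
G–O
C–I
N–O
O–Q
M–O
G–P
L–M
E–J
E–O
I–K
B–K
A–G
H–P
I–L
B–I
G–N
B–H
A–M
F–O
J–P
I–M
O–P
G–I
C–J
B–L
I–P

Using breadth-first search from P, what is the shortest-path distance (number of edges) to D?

2

Level 0: P
Level 1: G, H, I, J, O
Level 2: A, B, C, D, E, F, K, L, M, N, Q
D first appears at level 2.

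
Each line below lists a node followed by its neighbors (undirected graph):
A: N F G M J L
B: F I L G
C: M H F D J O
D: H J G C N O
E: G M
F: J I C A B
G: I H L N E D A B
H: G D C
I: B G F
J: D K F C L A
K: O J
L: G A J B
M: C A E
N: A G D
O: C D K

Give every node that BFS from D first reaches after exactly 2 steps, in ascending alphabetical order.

Level 0: D
Level 1: C, G, H, J, N, O
Level 2: A, B, E, F, I, K, L, M

A, B, E, F, I, K, L, M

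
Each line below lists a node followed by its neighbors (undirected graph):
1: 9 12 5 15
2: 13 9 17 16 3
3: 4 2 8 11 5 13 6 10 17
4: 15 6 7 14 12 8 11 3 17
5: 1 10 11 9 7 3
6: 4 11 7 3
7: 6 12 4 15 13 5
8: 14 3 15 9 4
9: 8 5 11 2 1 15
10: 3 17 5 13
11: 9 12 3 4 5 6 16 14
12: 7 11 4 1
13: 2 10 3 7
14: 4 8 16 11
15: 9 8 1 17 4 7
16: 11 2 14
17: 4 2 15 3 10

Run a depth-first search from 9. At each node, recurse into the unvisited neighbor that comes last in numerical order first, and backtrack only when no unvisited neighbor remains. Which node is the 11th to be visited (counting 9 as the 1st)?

8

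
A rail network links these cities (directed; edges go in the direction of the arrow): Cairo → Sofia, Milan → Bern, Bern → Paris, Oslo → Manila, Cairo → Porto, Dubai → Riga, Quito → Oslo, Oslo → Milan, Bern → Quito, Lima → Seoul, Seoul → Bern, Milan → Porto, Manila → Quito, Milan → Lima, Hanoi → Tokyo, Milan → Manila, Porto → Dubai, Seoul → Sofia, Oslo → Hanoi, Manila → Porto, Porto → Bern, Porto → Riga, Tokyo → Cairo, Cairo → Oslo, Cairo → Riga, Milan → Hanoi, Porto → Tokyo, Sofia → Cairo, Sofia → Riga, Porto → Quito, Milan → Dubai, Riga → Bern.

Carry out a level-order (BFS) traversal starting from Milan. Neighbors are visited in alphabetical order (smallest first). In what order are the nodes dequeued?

Visit Milan; enqueue Bern, Dubai, Hanoi, Lima, Manila, Porto → queue [Bern, Dubai, Hanoi, Lima, Manila, Porto]
Visit Bern; enqueue Paris, Quito → queue [Dubai, Hanoi, Lima, Manila, Porto, Paris, Quito]
Visit Dubai; enqueue Riga → queue [Hanoi, Lima, Manila, Porto, Paris, Quito, Riga]
Visit Hanoi; enqueue Tokyo → queue [Lima, Manila, Porto, Paris, Quito, Riga, Tokyo]
Visit Lima; enqueue Seoul → queue [Manila, Porto, Paris, Quito, Riga, Tokyo, Seoul]
Visit Manila → queue [Porto, Paris, Quito, Riga, Tokyo, Seoul]
Visit Porto → queue [Paris, Quito, Riga, Tokyo, Seoul]
Visit Paris → queue [Quito, Riga, Tokyo, Seoul]
Visit Quito; enqueue Oslo → queue [Riga, Tokyo, Seoul, Oslo]
Visit Riga → queue [Tokyo, Seoul, Oslo]
Visit Tokyo; enqueue Cairo → queue [Seoul, Oslo, Cairo]
Visit Seoul; enqueue Sofia → queue [Oslo, Cairo, Sofia]
Visit Oslo → queue [Cairo, Sofia]
Visit Cairo → queue [Sofia]
Visit Sofia → queue []

Milan, Bern, Dubai, Hanoi, Lima, Manila, Porto, Paris, Quito, Riga, Tokyo, Seoul, Oslo, Cairo, Sofia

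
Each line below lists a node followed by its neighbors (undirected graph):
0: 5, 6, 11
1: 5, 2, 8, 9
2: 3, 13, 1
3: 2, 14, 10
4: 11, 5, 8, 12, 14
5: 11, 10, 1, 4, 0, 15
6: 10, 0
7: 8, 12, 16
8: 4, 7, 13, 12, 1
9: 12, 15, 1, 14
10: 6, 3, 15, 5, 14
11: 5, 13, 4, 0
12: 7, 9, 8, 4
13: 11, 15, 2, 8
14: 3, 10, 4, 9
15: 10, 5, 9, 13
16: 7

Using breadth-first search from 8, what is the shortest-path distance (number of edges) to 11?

2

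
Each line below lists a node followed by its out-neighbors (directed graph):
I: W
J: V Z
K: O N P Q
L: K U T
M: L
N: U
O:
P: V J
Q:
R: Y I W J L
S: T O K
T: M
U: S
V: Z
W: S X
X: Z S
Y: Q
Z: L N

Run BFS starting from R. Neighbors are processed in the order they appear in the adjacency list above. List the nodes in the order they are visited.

Visit R; enqueue Y, I, W, J, L → queue [Y, I, W, J, L]
Visit Y; enqueue Q → queue [I, W, J, L, Q]
Visit I → queue [W, J, L, Q]
Visit W; enqueue S, X → queue [J, L, Q, S, X]
Visit J; enqueue V, Z → queue [L, Q, S, X, V, Z]
Visit L; enqueue K, U, T → queue [Q, S, X, V, Z, K, U, T]
Visit Q → queue [S, X, V, Z, K, U, T]
Visit S; enqueue O → queue [X, V, Z, K, U, T, O]
Visit X → queue [V, Z, K, U, T, O]
Visit V → queue [Z, K, U, T, O]
Visit Z; enqueue N → queue [K, U, T, O, N]
Visit K; enqueue P → queue [U, T, O, N, P]
Visit U → queue [T, O, N, P]
Visit T; enqueue M → queue [O, N, P, M]
Visit O → queue [N, P, M]
Visit N → queue [P, M]
Visit P → queue [M]
Visit M → queue []

R Y I W J L Q S X V Z K U T O N P M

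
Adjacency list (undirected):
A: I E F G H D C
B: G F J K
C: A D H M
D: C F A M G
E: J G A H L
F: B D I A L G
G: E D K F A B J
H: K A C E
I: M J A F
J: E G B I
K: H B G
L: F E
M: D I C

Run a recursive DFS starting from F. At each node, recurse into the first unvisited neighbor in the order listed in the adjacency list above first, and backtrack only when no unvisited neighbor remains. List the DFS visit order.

Visit F
F → B
B → G
G → E
E → J
J → I
I → M
M → D
D → C
C → A
A → H
H → K
E → L

F → B → G → E → J → I → M → D → C → A → H → K → L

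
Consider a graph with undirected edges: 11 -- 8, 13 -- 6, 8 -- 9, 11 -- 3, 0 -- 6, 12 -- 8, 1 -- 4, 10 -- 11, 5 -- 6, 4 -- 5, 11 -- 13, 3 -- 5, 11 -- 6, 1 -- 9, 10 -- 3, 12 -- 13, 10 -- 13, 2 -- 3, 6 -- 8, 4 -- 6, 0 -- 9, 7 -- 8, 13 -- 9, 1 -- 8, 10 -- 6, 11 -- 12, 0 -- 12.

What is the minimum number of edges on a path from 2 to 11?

2

Level 0: 2
Level 1: 3
Level 2: 5, 10, 11
Level 3: 4, 6, 8, 12, 13
Level 4: 0, 1, 7, 9
11 first appears at level 2.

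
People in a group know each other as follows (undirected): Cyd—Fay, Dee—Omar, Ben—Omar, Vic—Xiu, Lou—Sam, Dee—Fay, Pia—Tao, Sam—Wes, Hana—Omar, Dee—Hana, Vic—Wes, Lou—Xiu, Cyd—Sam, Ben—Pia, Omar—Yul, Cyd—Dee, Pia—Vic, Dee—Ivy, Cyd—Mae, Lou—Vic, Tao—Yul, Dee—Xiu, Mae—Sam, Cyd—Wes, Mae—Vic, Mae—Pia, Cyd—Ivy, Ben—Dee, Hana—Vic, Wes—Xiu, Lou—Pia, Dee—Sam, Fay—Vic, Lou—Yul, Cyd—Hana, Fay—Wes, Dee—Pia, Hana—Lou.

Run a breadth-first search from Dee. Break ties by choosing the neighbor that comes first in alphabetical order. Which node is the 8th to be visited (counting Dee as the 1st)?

Visit Dee; enqueue Ben, Cyd, Fay, Hana, Ivy, Omar, Pia, Sam, Xiu → queue [Ben, Cyd, Fay, Hana, Ivy, Omar, Pia, Sam, Xiu]
Visit Ben → queue [Cyd, Fay, Hana, Ivy, Omar, Pia, Sam, Xiu]
Visit Cyd; enqueue Mae, Wes → queue [Fay, Hana, Ivy, Omar, Pia, Sam, Xiu, Mae, Wes]
Visit Fay; enqueue Vic → queue [Hana, Ivy, Omar, Pia, Sam, Xiu, Mae, Wes, Vic]
Visit Hana; enqueue Lou → queue [Ivy, Omar, Pia, Sam, Xiu, Mae, Wes, Vic, Lou]
Visit Ivy → queue [Omar, Pia, Sam, Xiu, Mae, Wes, Vic, Lou]
Visit Omar; enqueue Yul → queue [Pia, Sam, Xiu, Mae, Wes, Vic, Lou, Yul]
Visit Pia; enqueue Tao → queue [Sam, Xiu, Mae, Wes, Vic, Lou, Yul, Tao]
Visit Sam → queue [Xiu, Mae, Wes, Vic, Lou, Yul, Tao]
Visit Xiu → queue [Mae, Wes, Vic, Lou, Yul, Tao]
Visit Mae → queue [Wes, Vic, Lou, Yul, Tao]
Visit Wes → queue [Vic, Lou, Yul, Tao]
Visit Vic → queue [Lou, Yul, Tao]
Visit Lou → queue [Yul, Tao]
Visit Yul → queue [Tao]
Visit Tao → queue []

Visit order: Dee, Ben, Cyd, Fay, Hana, Ivy, Omar, Pia, Sam, Xiu, Mae, Wes, Vic, Lou, Yul, Tao

Pia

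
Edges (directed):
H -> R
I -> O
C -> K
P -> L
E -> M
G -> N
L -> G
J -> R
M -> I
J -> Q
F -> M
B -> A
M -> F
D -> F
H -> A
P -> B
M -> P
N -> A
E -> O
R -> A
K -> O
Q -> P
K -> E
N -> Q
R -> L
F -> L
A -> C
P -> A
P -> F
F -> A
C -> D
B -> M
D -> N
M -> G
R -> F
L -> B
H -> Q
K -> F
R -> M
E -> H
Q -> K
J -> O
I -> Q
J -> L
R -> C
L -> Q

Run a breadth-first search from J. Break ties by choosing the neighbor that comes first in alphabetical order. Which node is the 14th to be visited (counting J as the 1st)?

N

Visit J; enqueue L, O, Q, R → queue [L, O, Q, R]
Visit L; enqueue B, G → queue [O, Q, R, B, G]
Visit O → queue [Q, R, B, G]
Visit Q; enqueue K, P → queue [R, B, G, K, P]
Visit R; enqueue A, C, F, M → queue [B, G, K, P, A, C, F, M]
Visit B → queue [G, K, P, A, C, F, M]
Visit G; enqueue N → queue [K, P, A, C, F, M, N]
Visit K; enqueue E → queue [P, A, C, F, M, N, E]
Visit P → queue [A, C, F, M, N, E]
Visit A → queue [C, F, M, N, E]
Visit C; enqueue D → queue [F, M, N, E, D]
Visit F → queue [M, N, E, D]
Visit M; enqueue I → queue [N, E, D, I]
Visit N → queue [E, D, I]
Visit E; enqueue H → queue [D, I, H]
Visit D → queue [I, H]
Visit I → queue [H]
Visit H → queue []

Visit order: J, L, O, Q, R, B, G, K, P, A, C, F, M, N, E, D, I, H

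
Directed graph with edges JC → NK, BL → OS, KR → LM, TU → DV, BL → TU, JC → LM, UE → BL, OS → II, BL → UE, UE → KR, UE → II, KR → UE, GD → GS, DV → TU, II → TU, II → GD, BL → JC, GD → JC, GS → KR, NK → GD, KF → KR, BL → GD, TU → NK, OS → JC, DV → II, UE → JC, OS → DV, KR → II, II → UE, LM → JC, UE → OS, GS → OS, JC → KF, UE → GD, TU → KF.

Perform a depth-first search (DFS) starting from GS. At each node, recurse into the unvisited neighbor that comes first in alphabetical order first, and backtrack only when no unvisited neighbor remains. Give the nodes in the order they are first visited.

Visit GS
GS → KR
KR → II
II → GD
GD → JC
JC → KF
JC → LM
JC → NK
II → TU
TU → DV
II → UE
UE → BL
BL → OS

GS → KR → II → GD → JC → KF → LM → NK → TU → DV → UE → BL → OS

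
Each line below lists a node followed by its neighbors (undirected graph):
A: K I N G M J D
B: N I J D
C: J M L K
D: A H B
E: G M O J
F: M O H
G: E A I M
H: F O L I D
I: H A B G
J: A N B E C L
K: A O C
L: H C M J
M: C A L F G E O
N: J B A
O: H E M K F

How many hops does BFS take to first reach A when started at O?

Level 0: O
Level 1: E, F, H, K, M
Level 2: A, C, D, G, I, J, L
Level 3: B, N
A first appears at level 2.

2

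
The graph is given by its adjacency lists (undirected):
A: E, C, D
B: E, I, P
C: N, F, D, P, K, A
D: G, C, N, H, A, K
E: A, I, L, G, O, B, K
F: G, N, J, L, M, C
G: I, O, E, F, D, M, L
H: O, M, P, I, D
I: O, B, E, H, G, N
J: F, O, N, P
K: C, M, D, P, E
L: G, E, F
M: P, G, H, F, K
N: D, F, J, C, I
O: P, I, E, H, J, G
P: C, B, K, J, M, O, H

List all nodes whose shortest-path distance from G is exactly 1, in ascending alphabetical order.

Level 0: G
Level 1: D, E, F, I, L, M, O
Level 2: A, B, C, H, J, K, N, P

D, E, F, I, L, M, O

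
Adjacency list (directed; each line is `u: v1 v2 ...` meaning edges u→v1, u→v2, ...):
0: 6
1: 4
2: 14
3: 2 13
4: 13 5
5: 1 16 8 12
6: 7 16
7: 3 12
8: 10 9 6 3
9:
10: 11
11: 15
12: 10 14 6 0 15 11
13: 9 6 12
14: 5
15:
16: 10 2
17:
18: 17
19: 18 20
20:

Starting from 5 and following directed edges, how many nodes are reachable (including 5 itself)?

17

BFS from 5 visits: 5, 1, 8, 12, 16, 4, 3, 6, 9, 10, 0, 11, 14, 15, 2, 13, 7
Reachable nodes: 17 of 21 total.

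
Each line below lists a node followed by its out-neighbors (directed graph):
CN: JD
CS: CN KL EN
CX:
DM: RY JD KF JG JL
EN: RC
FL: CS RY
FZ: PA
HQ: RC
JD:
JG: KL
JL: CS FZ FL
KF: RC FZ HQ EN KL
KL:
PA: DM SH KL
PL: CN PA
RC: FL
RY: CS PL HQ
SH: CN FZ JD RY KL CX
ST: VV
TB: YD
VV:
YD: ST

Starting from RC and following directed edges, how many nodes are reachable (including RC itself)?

BFS from RC visits: RC, FL, CS, RY, CN, KL, EN, PL, HQ, JD, PA, DM, SH, KF, JG, JL, FZ, CX
Reachable nodes: 18 of 22 total.

18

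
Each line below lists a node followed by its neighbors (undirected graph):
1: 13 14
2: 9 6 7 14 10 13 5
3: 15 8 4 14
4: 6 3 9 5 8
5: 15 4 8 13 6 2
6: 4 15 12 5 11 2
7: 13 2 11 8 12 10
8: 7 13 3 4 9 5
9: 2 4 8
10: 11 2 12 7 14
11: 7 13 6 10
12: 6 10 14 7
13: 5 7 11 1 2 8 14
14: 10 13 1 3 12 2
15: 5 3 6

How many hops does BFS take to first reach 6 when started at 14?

2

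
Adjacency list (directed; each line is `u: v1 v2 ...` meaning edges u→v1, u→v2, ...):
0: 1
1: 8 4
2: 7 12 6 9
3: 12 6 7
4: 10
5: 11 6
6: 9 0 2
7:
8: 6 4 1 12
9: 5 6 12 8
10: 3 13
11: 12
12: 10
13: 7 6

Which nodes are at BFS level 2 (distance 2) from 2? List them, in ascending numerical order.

Level 0: 2
Level 1: 6, 7, 9, 12
Level 2: 0, 5, 8, 10
Level 3: 1, 3, 4, 11, 13

0, 5, 8, 10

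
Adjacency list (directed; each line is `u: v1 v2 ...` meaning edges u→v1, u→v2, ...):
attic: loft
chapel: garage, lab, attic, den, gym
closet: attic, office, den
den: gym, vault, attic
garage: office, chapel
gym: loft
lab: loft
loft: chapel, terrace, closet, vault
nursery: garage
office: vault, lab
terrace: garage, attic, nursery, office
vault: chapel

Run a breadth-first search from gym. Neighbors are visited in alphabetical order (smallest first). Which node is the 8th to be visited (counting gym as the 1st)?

den

Visit gym; enqueue loft → queue [loft]
Visit loft; enqueue chapel, closet, terrace, vault → queue [chapel, closet, terrace, vault]
Visit chapel; enqueue attic, den, garage, lab → queue [closet, terrace, vault, attic, den, garage, lab]
Visit closet; enqueue office → queue [terrace, vault, attic, den, garage, lab, office]
Visit terrace; enqueue nursery → queue [vault, attic, den, garage, lab, office, nursery]
Visit vault → queue [attic, den, garage, lab, office, nursery]
Visit attic → queue [den, garage, lab, office, nursery]
Visit den → queue [garage, lab, office, nursery]
Visit garage → queue [lab, office, nursery]
Visit lab → queue [office, nursery]
Visit office → queue [nursery]
Visit nursery → queue []

Visit order: gym, loft, chapel, closet, terrace, vault, attic, den, garage, lab, office, nursery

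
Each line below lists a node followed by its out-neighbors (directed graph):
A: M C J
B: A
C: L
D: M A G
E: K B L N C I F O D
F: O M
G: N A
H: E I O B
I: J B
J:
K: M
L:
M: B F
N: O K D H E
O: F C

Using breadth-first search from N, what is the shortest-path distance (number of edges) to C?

Level 0: N
Level 1: D, E, H, K, O
Level 2: A, B, C, F, G, I, L, M
Level 3: J
C first appears at level 2.

2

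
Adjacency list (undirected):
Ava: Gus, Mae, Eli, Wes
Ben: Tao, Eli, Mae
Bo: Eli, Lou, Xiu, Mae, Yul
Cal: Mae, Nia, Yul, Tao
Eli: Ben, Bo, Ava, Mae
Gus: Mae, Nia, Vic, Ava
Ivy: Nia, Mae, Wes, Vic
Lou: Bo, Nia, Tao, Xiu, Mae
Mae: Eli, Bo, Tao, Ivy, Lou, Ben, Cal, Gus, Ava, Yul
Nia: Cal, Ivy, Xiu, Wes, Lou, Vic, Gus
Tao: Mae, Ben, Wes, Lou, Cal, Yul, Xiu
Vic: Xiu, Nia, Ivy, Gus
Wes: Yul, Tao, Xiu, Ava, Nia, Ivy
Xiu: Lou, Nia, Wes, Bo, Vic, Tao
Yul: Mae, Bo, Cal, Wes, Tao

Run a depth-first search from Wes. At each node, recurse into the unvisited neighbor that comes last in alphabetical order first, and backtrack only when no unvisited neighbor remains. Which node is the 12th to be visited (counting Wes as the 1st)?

Eli

Visit Wes
Wes → Yul
Yul → Tao
Tao → Xiu
Xiu → Vic
Vic → Nia
Nia → Lou
Lou → Mae
Mae → Ivy
Mae → Gus
Gus → Ava
Ava → Eli
Eli → Bo
Eli → Ben
Mae → Cal

Visit order: Wes, Yul, Tao, Xiu, Vic, Nia, Lou, Mae, Ivy, Gus, Ava, Eli, Bo, Ben, Cal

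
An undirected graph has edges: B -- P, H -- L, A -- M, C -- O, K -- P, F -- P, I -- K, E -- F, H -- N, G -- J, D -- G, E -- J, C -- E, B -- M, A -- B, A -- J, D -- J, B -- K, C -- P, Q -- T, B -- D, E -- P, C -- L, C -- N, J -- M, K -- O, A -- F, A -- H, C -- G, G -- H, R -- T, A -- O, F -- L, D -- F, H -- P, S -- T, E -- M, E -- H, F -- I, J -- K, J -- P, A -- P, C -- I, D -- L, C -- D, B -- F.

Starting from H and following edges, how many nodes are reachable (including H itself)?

BFS from H visits: H, A, E, G, L, N, P, B, F, J, M, O, C, D, K, I
Reachable nodes: 16 of 20 total.

16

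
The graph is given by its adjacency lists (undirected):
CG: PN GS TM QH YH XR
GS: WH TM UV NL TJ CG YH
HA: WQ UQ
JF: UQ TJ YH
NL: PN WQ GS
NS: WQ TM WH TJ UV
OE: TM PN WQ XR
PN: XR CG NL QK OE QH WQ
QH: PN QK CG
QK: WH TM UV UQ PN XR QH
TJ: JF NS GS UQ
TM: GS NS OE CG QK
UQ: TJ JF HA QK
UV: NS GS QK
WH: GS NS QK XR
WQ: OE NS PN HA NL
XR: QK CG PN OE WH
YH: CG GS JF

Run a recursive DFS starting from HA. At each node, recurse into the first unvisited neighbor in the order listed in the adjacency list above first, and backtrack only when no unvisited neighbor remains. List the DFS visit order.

Visit HA
HA → WQ
WQ → OE
OE → TM
TM → GS
GS → WH
WH → NS
NS → TJ
TJ → JF
JF → UQ
UQ → QK
QK → UV
QK → PN
PN → XR
XR → CG
CG → QH
CG → YH
PN → NL

HA → WQ → OE → TM → GS → WH → NS → TJ → JF → UQ → QK → UV → PN → XR → CG → QH → YH → NL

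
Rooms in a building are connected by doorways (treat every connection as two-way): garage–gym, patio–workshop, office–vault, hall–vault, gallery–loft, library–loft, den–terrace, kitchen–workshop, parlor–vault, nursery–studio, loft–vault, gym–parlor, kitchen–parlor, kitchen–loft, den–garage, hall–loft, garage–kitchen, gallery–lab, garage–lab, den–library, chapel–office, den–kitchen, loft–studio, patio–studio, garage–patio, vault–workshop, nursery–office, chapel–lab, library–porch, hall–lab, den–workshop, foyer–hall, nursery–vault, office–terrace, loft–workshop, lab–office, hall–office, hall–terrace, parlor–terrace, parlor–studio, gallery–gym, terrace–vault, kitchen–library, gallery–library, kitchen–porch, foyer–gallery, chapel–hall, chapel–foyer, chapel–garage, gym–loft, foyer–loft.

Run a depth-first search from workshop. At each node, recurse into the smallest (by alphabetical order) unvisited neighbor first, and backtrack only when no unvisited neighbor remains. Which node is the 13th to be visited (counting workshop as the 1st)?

studio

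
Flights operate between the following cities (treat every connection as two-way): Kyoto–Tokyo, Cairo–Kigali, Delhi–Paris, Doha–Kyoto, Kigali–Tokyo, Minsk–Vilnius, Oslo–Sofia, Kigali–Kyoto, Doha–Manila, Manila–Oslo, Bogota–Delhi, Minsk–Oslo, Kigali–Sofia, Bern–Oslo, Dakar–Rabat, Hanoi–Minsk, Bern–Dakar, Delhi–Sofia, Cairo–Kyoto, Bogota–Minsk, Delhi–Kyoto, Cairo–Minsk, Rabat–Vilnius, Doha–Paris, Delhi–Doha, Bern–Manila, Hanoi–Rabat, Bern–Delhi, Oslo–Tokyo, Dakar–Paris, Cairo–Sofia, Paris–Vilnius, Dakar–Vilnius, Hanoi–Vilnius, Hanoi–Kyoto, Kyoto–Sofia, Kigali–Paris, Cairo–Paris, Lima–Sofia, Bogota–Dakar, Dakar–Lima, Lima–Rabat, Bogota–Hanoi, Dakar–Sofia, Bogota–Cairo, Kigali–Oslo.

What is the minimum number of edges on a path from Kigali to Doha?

2

Level 0: Kigali
Level 1: Cairo, Kyoto, Oslo, Paris, Sofia, Tokyo
Level 2: Bern, Bogota, Dakar, Delhi, Doha, Hanoi, Lima, Manila, Minsk, Vilnius
Level 3: Rabat
Doha first appears at level 2.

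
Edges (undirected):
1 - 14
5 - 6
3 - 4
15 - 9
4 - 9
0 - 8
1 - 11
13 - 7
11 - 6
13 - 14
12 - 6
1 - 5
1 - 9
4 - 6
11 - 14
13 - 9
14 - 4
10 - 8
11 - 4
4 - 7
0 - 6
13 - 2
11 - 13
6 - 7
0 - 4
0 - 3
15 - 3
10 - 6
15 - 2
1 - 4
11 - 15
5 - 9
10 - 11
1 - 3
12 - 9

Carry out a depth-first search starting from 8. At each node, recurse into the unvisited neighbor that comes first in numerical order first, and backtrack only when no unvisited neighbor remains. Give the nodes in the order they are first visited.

Visit 8
8 → 0
0 → 3
3 → 1
1 → 4
4 → 6
6 → 5
5 → 9
9 → 12
9 → 13
13 → 2
2 → 15
15 → 11
11 → 10
11 → 14
13 → 7

8 0 3 1 4 6 5 9 12 13 2 15 11 10 14 7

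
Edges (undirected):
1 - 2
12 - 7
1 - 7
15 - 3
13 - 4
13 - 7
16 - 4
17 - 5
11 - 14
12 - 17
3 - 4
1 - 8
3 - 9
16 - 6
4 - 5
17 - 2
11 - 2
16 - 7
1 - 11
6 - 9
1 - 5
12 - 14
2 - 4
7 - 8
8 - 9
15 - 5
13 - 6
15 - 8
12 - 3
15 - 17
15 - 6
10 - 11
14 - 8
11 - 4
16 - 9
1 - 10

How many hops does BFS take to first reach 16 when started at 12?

Level 0: 12
Level 1: 3, 7, 14, 17
Level 2: 1, 2, 4, 5, 8, 9, 11, 13, 15, 16
Level 3: 6, 10
16 first appears at level 2.

2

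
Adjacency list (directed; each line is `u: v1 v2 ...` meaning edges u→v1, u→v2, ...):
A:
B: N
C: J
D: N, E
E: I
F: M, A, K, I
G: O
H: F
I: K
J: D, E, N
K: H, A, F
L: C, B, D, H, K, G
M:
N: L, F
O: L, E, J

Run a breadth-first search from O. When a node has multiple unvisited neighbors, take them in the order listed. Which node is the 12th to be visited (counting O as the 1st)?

N

Visit O; enqueue L, E, J → queue [L, E, J]
Visit L; enqueue C, B, D, H, K, G → queue [E, J, C, B, D, H, K, G]
Visit E; enqueue I → queue [J, C, B, D, H, K, G, I]
Visit J; enqueue N → queue [C, B, D, H, K, G, I, N]
Visit C → queue [B, D, H, K, G, I, N]
Visit B → queue [D, H, K, G, I, N]
Visit D → queue [H, K, G, I, N]
Visit H; enqueue F → queue [K, G, I, N, F]
Visit K; enqueue A → queue [G, I, N, F, A]
Visit G → queue [I, N, F, A]
Visit I → queue [N, F, A]
Visit N → queue [F, A]
Visit F; enqueue M → queue [A, M]
Visit A → queue [M]
Visit M → queue []

Visit order: O, L, E, J, C, B, D, H, K, G, I, N, F, A, M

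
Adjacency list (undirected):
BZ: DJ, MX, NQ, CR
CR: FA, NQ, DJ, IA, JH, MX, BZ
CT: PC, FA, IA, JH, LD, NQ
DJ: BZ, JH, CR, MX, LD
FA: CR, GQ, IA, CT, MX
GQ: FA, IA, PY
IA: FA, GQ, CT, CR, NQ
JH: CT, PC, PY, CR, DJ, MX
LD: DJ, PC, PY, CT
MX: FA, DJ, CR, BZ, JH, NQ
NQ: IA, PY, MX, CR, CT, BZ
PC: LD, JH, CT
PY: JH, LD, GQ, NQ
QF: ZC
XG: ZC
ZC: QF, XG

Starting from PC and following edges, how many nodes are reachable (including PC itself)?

BFS from PC visits: PC, LD, JH, CT, DJ, PY, CR, MX, FA, IA, NQ, BZ, GQ
Reachable nodes: 13 of 16 total.

13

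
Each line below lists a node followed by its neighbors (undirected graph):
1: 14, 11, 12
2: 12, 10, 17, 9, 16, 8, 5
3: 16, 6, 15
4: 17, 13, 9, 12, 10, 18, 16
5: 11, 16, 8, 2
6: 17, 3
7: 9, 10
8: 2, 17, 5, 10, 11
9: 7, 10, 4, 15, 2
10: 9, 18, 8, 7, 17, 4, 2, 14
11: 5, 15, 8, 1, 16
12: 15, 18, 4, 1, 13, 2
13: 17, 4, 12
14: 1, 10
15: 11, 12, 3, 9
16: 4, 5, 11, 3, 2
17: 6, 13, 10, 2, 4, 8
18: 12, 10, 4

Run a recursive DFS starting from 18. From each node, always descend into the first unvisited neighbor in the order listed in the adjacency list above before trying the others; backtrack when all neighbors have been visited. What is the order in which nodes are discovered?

Visit 18
18 → 12
12 → 15
15 → 11
11 → 5
5 → 16
16 → 4
4 → 17
17 → 6
6 → 3
17 → 13
17 → 10
10 → 9
9 → 7
9 → 2
2 → 8
10 → 14
14 → 1

18, 12, 15, 11, 5, 16, 4, 17, 6, 3, 13, 10, 9, 7, 2, 8, 14, 1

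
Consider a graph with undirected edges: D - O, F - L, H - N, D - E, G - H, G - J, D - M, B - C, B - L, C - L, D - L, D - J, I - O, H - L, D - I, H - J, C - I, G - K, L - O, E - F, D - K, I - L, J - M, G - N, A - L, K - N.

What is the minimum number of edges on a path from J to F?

3

Level 0: J
Level 1: D, G, H, M
Level 2: E, I, K, L, N, O
Level 3: A, B, C, F
F first appears at level 3.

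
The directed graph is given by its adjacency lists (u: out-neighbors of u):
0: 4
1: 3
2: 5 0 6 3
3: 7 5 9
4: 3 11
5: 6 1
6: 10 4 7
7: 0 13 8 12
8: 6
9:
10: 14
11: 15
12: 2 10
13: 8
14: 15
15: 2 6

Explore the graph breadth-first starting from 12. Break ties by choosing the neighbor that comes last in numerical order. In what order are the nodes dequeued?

Visit 12; enqueue 10, 2 → queue [10, 2]
Visit 10; enqueue 14 → queue [2, 14]
Visit 2; enqueue 6, 5, 3, 0 → queue [14, 6, 5, 3, 0]
Visit 14; enqueue 15 → queue [6, 5, 3, 0, 15]
Visit 6; enqueue 7, 4 → queue [5, 3, 0, 15, 7, 4]
Visit 5; enqueue 1 → queue [3, 0, 15, 7, 4, 1]
Visit 3; enqueue 9 → queue [0, 15, 7, 4, 1, 9]
Visit 0 → queue [15, 7, 4, 1, 9]
Visit 15 → queue [7, 4, 1, 9]
Visit 7; enqueue 13, 8 → queue [4, 1, 9, 13, 8]
Visit 4; enqueue 11 → queue [1, 9, 13, 8, 11]
Visit 1 → queue [9, 13, 8, 11]
Visit 9 → queue [13, 8, 11]
Visit 13 → queue [8, 11]
Visit 8 → queue [11]
Visit 11 → queue []

12 → 10 → 2 → 14 → 6 → 5 → 3 → 0 → 15 → 7 → 4 → 1 → 9 → 13 → 8 → 11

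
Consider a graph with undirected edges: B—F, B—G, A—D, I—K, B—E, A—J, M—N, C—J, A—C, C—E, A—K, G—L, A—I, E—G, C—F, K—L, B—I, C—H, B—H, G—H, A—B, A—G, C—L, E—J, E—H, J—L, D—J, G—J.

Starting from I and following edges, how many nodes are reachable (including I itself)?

12

BFS from I visits: I, K, B, A, L, H, G, F, E, J, D, C
Reachable nodes: 12 of 14 total.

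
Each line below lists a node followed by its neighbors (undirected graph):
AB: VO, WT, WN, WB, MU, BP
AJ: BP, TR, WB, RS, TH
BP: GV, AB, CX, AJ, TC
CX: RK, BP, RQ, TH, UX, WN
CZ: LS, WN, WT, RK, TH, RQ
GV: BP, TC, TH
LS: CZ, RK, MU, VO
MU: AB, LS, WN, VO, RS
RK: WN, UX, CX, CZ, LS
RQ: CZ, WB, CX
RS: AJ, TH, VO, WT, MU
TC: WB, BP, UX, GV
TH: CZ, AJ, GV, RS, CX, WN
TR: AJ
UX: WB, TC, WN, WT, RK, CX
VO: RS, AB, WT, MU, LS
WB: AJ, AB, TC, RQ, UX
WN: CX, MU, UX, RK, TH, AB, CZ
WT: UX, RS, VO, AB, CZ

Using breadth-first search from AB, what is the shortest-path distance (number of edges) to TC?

2

Level 0: AB
Level 1: BP, MU, VO, WB, WN, WT
Level 2: AJ, CX, CZ, GV, LS, RK, RQ, RS, TC, TH, UX
Level 3: TR
TC first appears at level 2.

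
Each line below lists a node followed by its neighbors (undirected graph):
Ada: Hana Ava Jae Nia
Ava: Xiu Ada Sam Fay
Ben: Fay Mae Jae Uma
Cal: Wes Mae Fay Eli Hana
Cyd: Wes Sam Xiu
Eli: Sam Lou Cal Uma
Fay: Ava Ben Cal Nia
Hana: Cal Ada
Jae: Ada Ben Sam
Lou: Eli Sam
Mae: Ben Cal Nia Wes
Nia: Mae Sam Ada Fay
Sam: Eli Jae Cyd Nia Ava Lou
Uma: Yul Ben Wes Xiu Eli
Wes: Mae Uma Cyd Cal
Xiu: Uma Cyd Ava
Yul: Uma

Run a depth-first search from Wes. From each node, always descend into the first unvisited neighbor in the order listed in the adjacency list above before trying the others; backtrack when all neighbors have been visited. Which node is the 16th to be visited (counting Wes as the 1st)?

Visit Wes
Wes → Mae
Mae → Ben
Ben → Fay
Fay → Ava
Ava → Xiu
Xiu → Uma
Uma → Yul
Uma → Eli
Eli → Sam
Sam → Jae
Jae → Ada
Ada → Hana
Hana → Cal
Ada → Nia
Sam → Cyd
Sam → Lou

Visit order: Wes, Mae, Ben, Fay, Ava, Xiu, Uma, Yul, Eli, Sam, Jae, Ada, Hana, Cal, Nia, Cyd, Lou

Cyd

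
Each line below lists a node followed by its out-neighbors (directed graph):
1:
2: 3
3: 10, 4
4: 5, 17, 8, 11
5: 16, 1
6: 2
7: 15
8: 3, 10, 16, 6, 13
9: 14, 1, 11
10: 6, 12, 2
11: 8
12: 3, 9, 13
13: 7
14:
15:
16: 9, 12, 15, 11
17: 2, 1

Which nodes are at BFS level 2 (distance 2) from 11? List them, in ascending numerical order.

3, 6, 10, 13, 16

Level 0: 11
Level 1: 8
Level 2: 3, 6, 10, 13, 16
Level 3: 2, 4, 7, 9, 12, 15
Level 4: 1, 5, 14, 17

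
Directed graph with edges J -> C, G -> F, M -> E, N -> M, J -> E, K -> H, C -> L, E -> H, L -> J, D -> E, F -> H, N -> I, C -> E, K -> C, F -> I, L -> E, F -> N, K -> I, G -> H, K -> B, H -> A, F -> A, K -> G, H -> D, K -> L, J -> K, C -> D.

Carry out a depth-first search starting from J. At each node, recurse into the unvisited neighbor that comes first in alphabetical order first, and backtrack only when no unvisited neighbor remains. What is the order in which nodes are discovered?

J C D E H A L K B G F I N M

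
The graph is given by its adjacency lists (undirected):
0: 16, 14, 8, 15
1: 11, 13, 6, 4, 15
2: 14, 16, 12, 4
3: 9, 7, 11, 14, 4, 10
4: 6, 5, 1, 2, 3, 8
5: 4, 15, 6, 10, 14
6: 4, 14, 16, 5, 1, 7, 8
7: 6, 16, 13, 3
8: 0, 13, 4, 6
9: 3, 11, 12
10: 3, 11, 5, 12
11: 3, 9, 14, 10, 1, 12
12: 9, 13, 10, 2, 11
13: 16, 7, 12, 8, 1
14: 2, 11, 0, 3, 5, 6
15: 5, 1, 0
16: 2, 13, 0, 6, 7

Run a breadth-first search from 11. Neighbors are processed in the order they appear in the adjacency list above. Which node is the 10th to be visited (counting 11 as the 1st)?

2

Visit 11; enqueue 3, 9, 14, 10, 1, 12 → queue [3, 9, 14, 10, 1, 12]
Visit 3; enqueue 7, 4 → queue [9, 14, 10, 1, 12, 7, 4]
Visit 9 → queue [14, 10, 1, 12, 7, 4]
Visit 14; enqueue 2, 0, 5, 6 → queue [10, 1, 12, 7, 4, 2, 0, 5, 6]
Visit 10 → queue [1, 12, 7, 4, 2, 0, 5, 6]
Visit 1; enqueue 13, 15 → queue [12, 7, 4, 2, 0, 5, 6, 13, 15]
Visit 12 → queue [7, 4, 2, 0, 5, 6, 13, 15]
Visit 7; enqueue 16 → queue [4, 2, 0, 5, 6, 13, 15, 16]
Visit 4; enqueue 8 → queue [2, 0, 5, 6, 13, 15, 16, 8]
Visit 2 → queue [0, 5, 6, 13, 15, 16, 8]
Visit 0 → queue [5, 6, 13, 15, 16, 8]
Visit 5 → queue [6, 13, 15, 16, 8]
Visit 6 → queue [13, 15, 16, 8]
Visit 13 → queue [15, 16, 8]
Visit 15 → queue [16, 8]
Visit 16 → queue [8]
Visit 8 → queue []

Visit order: 11, 3, 9, 14, 10, 1, 12, 7, 4, 2, 0, 5, 6, 13, 15, 16, 8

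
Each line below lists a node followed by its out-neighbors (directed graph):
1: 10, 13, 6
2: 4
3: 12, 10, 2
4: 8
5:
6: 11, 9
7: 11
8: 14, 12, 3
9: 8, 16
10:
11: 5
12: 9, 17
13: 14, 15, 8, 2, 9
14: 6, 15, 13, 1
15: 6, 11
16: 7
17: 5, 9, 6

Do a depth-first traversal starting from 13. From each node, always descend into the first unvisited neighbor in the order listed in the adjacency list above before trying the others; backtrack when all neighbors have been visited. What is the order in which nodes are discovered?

13 14 6 11 5 9 8 12 17 3 10 2 4 16 7 15 1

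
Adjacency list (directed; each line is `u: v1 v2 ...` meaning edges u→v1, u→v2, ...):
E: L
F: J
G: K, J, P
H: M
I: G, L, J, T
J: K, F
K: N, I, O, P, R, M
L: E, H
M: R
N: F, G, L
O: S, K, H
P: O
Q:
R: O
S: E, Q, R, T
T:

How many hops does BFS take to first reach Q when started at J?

4

Level 0: J
Level 1: F, K
Level 2: I, M, N, O, P, R
Level 3: G, H, L, S, T
Level 4: E, Q
Q first appears at level 4.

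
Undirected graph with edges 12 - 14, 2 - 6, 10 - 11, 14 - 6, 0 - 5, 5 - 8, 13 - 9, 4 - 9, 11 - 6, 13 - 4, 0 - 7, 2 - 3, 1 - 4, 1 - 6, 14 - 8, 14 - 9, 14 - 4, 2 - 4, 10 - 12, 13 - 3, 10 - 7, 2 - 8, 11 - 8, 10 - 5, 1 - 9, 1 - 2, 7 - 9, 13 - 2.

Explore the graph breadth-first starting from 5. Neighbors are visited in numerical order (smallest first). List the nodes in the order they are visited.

5 -> 0 -> 8 -> 10 -> 7 -> 2 -> 11 -> 14 -> 12 -> 9 -> 1 -> 3 -> 4 -> 6 -> 13

Visit 5; enqueue 0, 8, 10 → queue [0, 8, 10]
Visit 0; enqueue 7 → queue [8, 10, 7]
Visit 8; enqueue 2, 11, 14 → queue [10, 7, 2, 11, 14]
Visit 10; enqueue 12 → queue [7, 2, 11, 14, 12]
Visit 7; enqueue 9 → queue [2, 11, 14, 12, 9]
Visit 2; enqueue 1, 3, 4, 6, 13 → queue [11, 14, 12, 9, 1, 3, 4, 6, 13]
Visit 11 → queue [14, 12, 9, 1, 3, 4, 6, 13]
Visit 14 → queue [12, 9, 1, 3, 4, 6, 13]
Visit 12 → queue [9, 1, 3, 4, 6, 13]
Visit 9 → queue [1, 3, 4, 6, 13]
Visit 1 → queue [3, 4, 6, 13]
Visit 3 → queue [4, 6, 13]
Visit 4 → queue [6, 13]
Visit 6 → queue [13]
Visit 13 → queue []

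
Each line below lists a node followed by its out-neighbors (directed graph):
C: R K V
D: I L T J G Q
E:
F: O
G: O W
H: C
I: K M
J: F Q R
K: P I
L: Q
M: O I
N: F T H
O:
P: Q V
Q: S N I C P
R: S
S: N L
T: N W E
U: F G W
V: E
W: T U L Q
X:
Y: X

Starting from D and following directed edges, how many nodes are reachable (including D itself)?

21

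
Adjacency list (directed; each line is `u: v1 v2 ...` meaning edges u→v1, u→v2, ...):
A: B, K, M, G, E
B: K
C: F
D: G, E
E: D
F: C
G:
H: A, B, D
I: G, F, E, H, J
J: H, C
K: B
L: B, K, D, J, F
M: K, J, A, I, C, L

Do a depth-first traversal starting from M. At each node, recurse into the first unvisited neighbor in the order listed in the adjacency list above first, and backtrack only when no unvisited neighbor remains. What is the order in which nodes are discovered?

M K B J H A G E D C F I L

Visit M
M → K
K → B
M → J
J → H
H → A
A → G
A → E
E → D
J → C
C → F
M → I
M → L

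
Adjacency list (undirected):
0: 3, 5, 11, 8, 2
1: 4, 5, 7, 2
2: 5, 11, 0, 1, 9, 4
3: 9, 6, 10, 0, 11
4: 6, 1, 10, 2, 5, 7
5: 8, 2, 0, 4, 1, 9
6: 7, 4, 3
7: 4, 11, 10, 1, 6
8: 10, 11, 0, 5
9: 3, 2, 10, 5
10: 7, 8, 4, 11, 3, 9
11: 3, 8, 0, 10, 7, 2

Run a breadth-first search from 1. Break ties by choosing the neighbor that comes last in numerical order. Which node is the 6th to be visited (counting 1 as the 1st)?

Visit 1; enqueue 7, 5, 4, 2 → queue [7, 5, 4, 2]
Visit 7; enqueue 11, 10, 6 → queue [5, 4, 2, 11, 10, 6]
Visit 5; enqueue 9, 8, 0 → queue [4, 2, 11, 10, 6, 9, 8, 0]
Visit 4 → queue [2, 11, 10, 6, 9, 8, 0]
Visit 2 → queue [11, 10, 6, 9, 8, 0]
Visit 11; enqueue 3 → queue [10, 6, 9, 8, 0, 3]
Visit 10 → queue [6, 9, 8, 0, 3]
Visit 6 → queue [9, 8, 0, 3]
Visit 9 → queue [8, 0, 3]
Visit 8 → queue [0, 3]
Visit 0 → queue [3]
Visit 3 → queue []

Visit order: 1, 7, 5, 4, 2, 11, 10, 6, 9, 8, 0, 3

11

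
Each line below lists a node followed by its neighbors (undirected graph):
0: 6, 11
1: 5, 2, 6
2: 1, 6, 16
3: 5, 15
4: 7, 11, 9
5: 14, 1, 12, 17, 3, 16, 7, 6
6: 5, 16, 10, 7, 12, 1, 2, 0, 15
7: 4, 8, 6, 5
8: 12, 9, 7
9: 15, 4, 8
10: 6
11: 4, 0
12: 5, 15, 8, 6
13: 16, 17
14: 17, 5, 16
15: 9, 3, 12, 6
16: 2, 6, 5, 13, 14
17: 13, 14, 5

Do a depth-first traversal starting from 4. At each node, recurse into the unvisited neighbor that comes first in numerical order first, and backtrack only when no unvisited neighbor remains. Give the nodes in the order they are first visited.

Visit 4
4 → 7
7 → 5
5 → 1
1 → 2
2 → 6
6 → 0
0 → 11
6 → 10
6 → 12
12 → 8
8 → 9
9 → 15
15 → 3
6 → 16
16 → 13
13 → 17
17 → 14

4, 7, 5, 1, 2, 6, 0, 11, 10, 12, 8, 9, 15, 3, 16, 13, 17, 14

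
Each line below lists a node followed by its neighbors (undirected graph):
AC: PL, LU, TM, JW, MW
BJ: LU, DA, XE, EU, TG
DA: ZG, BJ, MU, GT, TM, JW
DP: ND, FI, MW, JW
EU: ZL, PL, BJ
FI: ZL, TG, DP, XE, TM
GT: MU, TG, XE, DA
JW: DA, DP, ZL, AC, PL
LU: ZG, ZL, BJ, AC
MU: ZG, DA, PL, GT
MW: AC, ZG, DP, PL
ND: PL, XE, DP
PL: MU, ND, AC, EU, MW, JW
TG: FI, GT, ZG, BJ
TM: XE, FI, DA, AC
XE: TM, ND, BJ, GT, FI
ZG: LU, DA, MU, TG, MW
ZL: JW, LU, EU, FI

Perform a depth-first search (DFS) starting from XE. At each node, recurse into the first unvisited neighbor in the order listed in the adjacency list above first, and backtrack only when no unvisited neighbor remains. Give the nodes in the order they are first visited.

XE, TM, FI, ZL, JW, DA, ZG, LU, BJ, EU, PL, MU, GT, TG, ND, DP, MW, AC

Visit XE
XE → TM
TM → FI
FI → ZL
ZL → JW
JW → DA
DA → ZG
ZG → LU
LU → BJ
BJ → EU
EU → PL
PL → MU
MU → GT
GT → TG
PL → ND
ND → DP
DP → MW
MW → AC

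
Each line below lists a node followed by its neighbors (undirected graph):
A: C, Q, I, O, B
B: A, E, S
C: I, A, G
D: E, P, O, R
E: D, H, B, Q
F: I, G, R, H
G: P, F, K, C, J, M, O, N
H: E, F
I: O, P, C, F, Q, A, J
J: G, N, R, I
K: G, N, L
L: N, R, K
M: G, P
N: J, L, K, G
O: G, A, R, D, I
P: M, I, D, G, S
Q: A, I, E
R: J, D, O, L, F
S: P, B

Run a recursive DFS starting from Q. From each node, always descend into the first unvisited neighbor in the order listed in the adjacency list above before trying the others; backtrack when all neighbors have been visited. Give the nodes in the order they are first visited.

Visit Q
Q → A
A → C
C → I
I → O
O → G
G → P
P → M
P → D
D → E
E → H
H → F
F → R
R → J
J → N
N → L
L → K
E → B
B → S

Q A C I O G P M D E H F R J N L K B S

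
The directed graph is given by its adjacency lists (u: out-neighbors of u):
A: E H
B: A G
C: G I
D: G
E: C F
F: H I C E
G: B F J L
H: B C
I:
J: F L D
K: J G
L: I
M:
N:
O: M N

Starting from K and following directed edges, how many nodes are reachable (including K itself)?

BFS from K visits: K, J, G, F, L, D, B, H, I, C, E, A
Reachable nodes: 12 of 15 total.

12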